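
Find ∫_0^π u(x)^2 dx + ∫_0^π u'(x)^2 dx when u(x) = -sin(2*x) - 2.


||u||_{H^1(0,π)}^2 = 13*π/2

u'(x) = -2*cos(2*x).
Expand u² and (u')² and integrate term by term on (0, π), using: for integers n ≥ 1, ∫_0^π sin²(nx) dx = ∫_0^π cos²(nx) dx = π/2; for n ≠ n', ∫_0^π sin(nx)sin(n'x) dx = ∫_0^π cos(nx)cos(n'x) dx = 0; and by product-to-sum, ∫_0^π sin(nx)cos(n'x) dx = ½∫_0^π [sin((n+n')x) + sin((n−n')x)] dx, which is 0 when n+n' is even and 2n/(n²−n'²) when n+n' is odd (it need not vanish on (0, π)). For the constant mode: ∫_0^π 1 dx = π, ∫_0^π cos(nx) dx = 0, ∫_0^π sin(nx) dx = (1−(−1)^n)/n.
  u² squared terms: (-2)²·∫1 dx = 4·π = 4*π;  (-1)²·∫sin(2x)² dx = 1·π/2 = π/2.
  u² cross terms: 2·(-2)·(-1)·∫1·sin(2x) dx = 4·(0) = 0.
  So ∫_0^π u² dx = 4*π + π/2 + 0 = 9*π/2.
  (u')² squared terms: (-2)²·∫cos(2x)² dx = 4·π/2 = 2*π.
  So ∫_0^π (u')² dx = 2*π.
||u||_{H^1}^2 = (9*π/2) + (2*π) = 13*π/2.


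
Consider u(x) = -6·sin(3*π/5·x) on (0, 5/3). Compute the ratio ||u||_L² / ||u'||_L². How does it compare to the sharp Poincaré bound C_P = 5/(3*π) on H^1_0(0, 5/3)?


||u||_L² / ||u'||_L² = 5/(3*π) = C_P.

u(x) = -6·sin(3*π/5·x), so u'(x) = -18*π*cos(3*π*x/5)/5.
Writing u(x) = A·sin(kπx/L) with A = -6 and k = 1, use ∫_0^L sin²(kπx/L) dx = L/2 and ∫_0^L cos²(kπx/L) dx = L/2.
u² = 36·sin²(3*π/5·x) and (u')² = 324*π^2/25·cos²(3*π/5·x), and each of sin², cos² integrates to L/2 = 5/6 over (0, 5/3).
∫_0^5/3 u² dx = 30, so ||u||_L² = sqrt(30).
∫_0^5/3 (u')² dx = 54*π^2/5, so ||u'||_L² = 3*sqrt(30)*π/5.
Ratio ||u||_L² / ||u'||_L² = 5/(3*π).
Sharp Poincaré constant on H^1_0(0, 5/3) is C_P = L/π = 5/(3*π), achieved by sin(3*π/5·x).
This is the k = 1 eigenfunction (up to amplitude), so the ratio equals the sharp Poincaré constant exactly.


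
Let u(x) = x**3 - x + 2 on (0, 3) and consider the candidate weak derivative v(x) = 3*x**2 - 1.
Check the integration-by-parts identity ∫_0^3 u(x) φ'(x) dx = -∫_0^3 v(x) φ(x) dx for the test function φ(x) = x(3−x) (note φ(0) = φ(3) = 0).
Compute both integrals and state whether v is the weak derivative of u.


LHS = -639/20, RHS = -639/20. Yes, v = u' weakly.

u(x) = x**3 - x + 2, classical derivative u'(x) = 3*x**2 - 1.
φ(x) = x(3−x), so φ'(x) = 3 - 2*x.
Note φ(0) = φ(3) = 0, so the boundary term u·φ vanishes.
LHS = ∫_0^3 u(x) φ'(x) dx = ∫_0^3 (-2*x^4 + 3*x^3 + 2*x^2 - 7*x + 6) dx. Term by term:
  ∫_0^3 -2*x^4 dx = -486/5;  ∫_0^3 3*x^3 dx = 243/4;  ∫_0^3 2*x^2 dx = 18;
  ∫_0^3 -7*x dx = -63/2;  ∫_0^3 6 dx = 18.
Sum: -486/5 + 243/4 + 18 − 63/2 + 18 = -639/20.
So LHS = -639/20.
∫_0^3 v(x) φ(x) dx = ∫_0^3 (-3*x^4 + 9*x^3 + x^2 - 3*x) dx. Term by term:
  ∫_0^3 -3*x^4 dx = -729/5;  ∫_0^3 9*x^3 dx = 729/4;  ∫_0^3 x^2 dx = 9;
  ∫_0^3 -3*x dx = -27/2.
Sum: -729/5 + 729/4 + 9 − 27/2 = 639/20.
So RHS = -∫_0^3 v(x) φ(x) dx = -639/20.
LHS = RHS, so the identity holds for this test φ.
Moreover u is smooth here and v(x) = u'(x) = 3*x**2 - 1 pointwise, so the identity holds for every test function. Hence v is the weak derivative of u.


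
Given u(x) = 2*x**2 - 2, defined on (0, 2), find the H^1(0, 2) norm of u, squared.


||u||_{H^1}^2 = 824/15

The H^1 norm (squared) on an interval (0, L) is
  ||u||_{H^1}^2 = ∫_0^L u(x)^2 dx + ∫_0^L u'(x)^2 dx.
Compute u'(x) = 4*x.
Then u(x)^2 = 4*x**4 - 8*x**2 + 4 and u'(x)^2 = 16*x**2.
Integrate each monomial from 0 to 2 using ∫_0^2 c·x^n dx = c·2^(n+1)/(n+1):
  ∫_0^2 u(x)^2 dx = ∫_0^2 (4*x^4 - 8*x^2 + 4) dx. Term by term:
    ∫_0^2 4*x^4 dx = 128/5;  ∫_0^2 -8*x^2 dx = -64/3;  ∫_0^2 4 dx = 8.
  Sum: 128/5 − 64/3 + 8 = 184/15.
  ∫_0^2 u'(x)^2 dx = ∫_0^2 (16*x^2) dx. Term by term:
    ∫_0^2 16*x^2 dx = 128/3.
Adding: ||u||_{H^1}^2 = 184/15 + 128/3 = 824/15.


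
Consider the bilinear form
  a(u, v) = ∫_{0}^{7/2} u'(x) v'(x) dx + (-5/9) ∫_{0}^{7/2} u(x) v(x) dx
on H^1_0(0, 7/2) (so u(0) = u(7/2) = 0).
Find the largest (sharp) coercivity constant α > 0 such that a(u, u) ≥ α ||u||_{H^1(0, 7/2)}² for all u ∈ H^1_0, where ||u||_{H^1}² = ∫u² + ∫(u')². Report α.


α = (-245 + 36*π^2)/(9*(4*π^2 + 49))

Coercivity of a(·,·) on H^1_0(0, 7/2) means a(u, u) ≥ α ||u||_{H^1}² for every u ∈ H^1_0.
The interval has length L = 7/2, and Poincaré/coercivity depend only on L. Here a(u, u) = ∫(u')² + (-5/9)·∫u².
Here c = -5/9 < 0 with |c| < (π/L)² = 4*π^2/49, so coercivity still holds. The condition a(u,u) ≥ α||u||_{H^1}² reads (1−α)∫(u')² ≥ (α−c)∫u². Any admissible α is ≤ 1 (rapidly oscillating u have ∫u²/∫(u')² → 0), and α = 1 would force 0 ≥ (1−c)∫u², impossible since c < 1; so 1−α > 0. By the sharp Poincaré inequality on H^1_0 of an interval of length L, ∫(u')² ≥ (π/L)²∫u² with equality for the first sine mode sin(π(x−x₀)/L) (x₀ the left endpoint), so the inequality holds for all u iff (1−α)(π/L)² ≥ α − c, i.e. α ≤ ((π/L)² + c)/((π/L)² + 1) = (1 + c(L/π)²)/(1 + (L/π)²). (Direct route, valid since c ≤ 0: Poincaré gives c∫u² ≥ c(L/π)²∫(u')², so a(u,u) ≥ (1 + c(L/π)²)∫(u')², while ||u||_{H^1}² ≤ (1 + (L/π)²)∫(u')²; dividing yields the same α.) With (π/L)² = 4*π^2/49 and c = -5/9, the largest admissible constant is α = ((π/L)² + c)/((π/L)² + 1).
Simplifying, α = (-245 + 36*π^2)/(9*(4*π^2 + 49)).


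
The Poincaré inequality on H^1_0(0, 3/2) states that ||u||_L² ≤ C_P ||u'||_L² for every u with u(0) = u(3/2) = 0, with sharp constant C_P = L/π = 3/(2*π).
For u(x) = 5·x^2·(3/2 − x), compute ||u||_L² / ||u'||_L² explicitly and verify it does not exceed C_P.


||u||_L² / ||u'||_L² = 3*sqrt(14)/28 < C_P = 3/(2*π).

u(x) = 5·x^2·(3/2 − x), so u'(x) = 15*x*(1 - x).
u(x) = 5·x^2·(3/2 − x) vanishes at x = 0 and x = 3/2, so u ∈ H^1_0(0, 3/2). Differentiate via the product rule and integrate the resulting polynomials term by term.
  ∫_0^3/2 u² dx = ∫_0^3/2 (25*x^6 - 75*x^5 + 225*x^4/4) dx. Term by term:
    ∫_0^3/2 25*x^6 dx = 54675/896;  ∫_0^3/2 -75*x^5 dx = -18225/128;  ∫_0^3/2 225*x^4/4 dx = 10935/128.
  Sum: 54675/896 − 18225/128 + 10935/128 = 3645/896.
  ∫_0^3/2 (u')² dx = ∫_0^3/2 (225*x^4 - 450*x^3 + 225*x^2) dx. Term by term:
    ∫_0^3/2 225*x^4 dx = 10935/32;  ∫_0^3/2 -450*x^3 dx = -18225/32;  ∫_0^3/2 225*x^2 dx = 2025/8.
  Sum: 10935/32 − 18225/32 + 2025/8 = 405/16.
∫_0^3/2 u² dx = 3645/896, so ||u||_L² = 27*sqrt(70)/112.
∫_0^3/2 (u')² dx = 405/16, so ||u'||_L² = 9*sqrt(5)/4.
Ratio ||u||_L² / ||u'||_L² = 3*sqrt(14)/28.
Sharp Poincaré constant on H^1_0(0, 3/2) is C_P = L/π = 3/(2*π), achieved by sin(2*π/3·x).
A polynomial bump cannot attain the sharp Poincaré constant (only the first sine eigenfunction does), so the ratio is strictly less than C_P, consistent with ||u||_L² ≤ C_P ||u'||_L².


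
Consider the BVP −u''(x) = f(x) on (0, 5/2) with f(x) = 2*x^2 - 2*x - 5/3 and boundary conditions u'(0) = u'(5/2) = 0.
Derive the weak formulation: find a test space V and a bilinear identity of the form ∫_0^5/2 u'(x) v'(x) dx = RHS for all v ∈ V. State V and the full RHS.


V = H^1(0, 5/2) (no boundary constraint on v; u is determined up to an additive constant); weak form: ∫_0^5/2 u'v' dx = ∫_0^5/2 (2*x^2 - 2*x - 5/3) v dx for all v ∈ V.

Multiply both sides by a test function v and integrate from 0 to 5/2:
  ∫_0^5/2 −u''(x) v(x) dx = ∫_0^5/2 f(x) v(x) dx.
Integrate the LHS by parts once:
  ∫_0^5/2 −u'' v dx = −[u'(x) v(x)]_0^5/2 + ∫_0^5/2 u'(x) v'(x) dx.
Thus ∫_0^5/2 u'(x) v'(x) dx = ∫_0^5/2 f(x) v(x) dx + [u'(x) v(x)]_0^5/2.
Choose V so that boundary terms are either known or forced to vanish.
u has homogeneous Neumann: u'(0) = u'(5/2) = 0. So [u' v]_0^5/2 = 0·v(5/2) − 0·v(0) = 0 for any v; take V = H^1(0, 5/2).
Weak formulation: find u (satisfying any essential BC) such that ∫_0^5/2 u'(x) v'(x) dx = ∫_0^5/2 f v dx for all v ∈ V (homogeneous Neumann, so boundary terms vanish).
Substituting f(x) = 2*x^2 - 2*x - 5/3, the right-hand side is ∫_0^5/2 (2*x^2 - 2*x - 5/3) v dx.
Compatibility check (pure Neumann): taking v ≡ 1 ∈ V gives 0 = ∫_0^5/2 f dx + (0) − (0), i.e. ∫_0^5/2 f dx must equal u'(0) − u'(5/2) = 0. Indeed ∫_0^5/2 (2*x^2 - 2*x - 5/3) dx = 0, so the data are compatible. The solution is then unique only up to an additive constant (fix it e.g. by requiring ∫_0^5/2 u dx = 0).


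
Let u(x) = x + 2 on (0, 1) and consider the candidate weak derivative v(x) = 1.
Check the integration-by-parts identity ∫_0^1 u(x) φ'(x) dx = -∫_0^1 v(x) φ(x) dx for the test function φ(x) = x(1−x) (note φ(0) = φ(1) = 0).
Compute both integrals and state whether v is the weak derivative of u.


LHS = -1/6, RHS = -1/6. Yes, v = u' weakly.

u(x) = x + 2, classical derivative u'(x) = 1.
φ(x) = x(1−x), so φ'(x) = 1 - 2*x.
Note φ(0) = φ(1) = 0, so the boundary term u·φ vanishes.
LHS = ∫_0^1 u(x) φ'(x) dx = ∫_0^1 (-2*x^2 - 3*x + 2) dx. Term by term:
  ∫_0^1 -2*x^2 dx = -2/3;  ∫_0^1 -3*x dx = -3/2;  ∫_0^1 2 dx = 2.
Sum: -2/3 − 3/2 + 2 = -1/6.
So LHS = -1/6.
∫_0^1 v(x) φ(x) dx = ∫_0^1 (-x^2 + x) dx. Term by term:
  ∫_0^1 -x^2 dx = -1/3;  ∫_0^1 x dx = 1/2.
Sum: -1/3 + 1/2 = 1/6.
So RHS = -∫_0^1 v(x) φ(x) dx = -1/6.
LHS = RHS, so the identity holds for this test φ.
Moreover u is smooth here and v(x) = u'(x) = 1 pointwise, so the identity holds for every test function. Hence v is the weak derivative of u.


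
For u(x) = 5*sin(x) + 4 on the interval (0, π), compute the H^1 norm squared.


||u||_{H^1(0,π)}^2 = 80 + 41*π

u'(x) = 5*cos(x).
Expand u² and (u')² and integrate term by term on (0, π), using: for integers n ≥ 1, ∫_0^π sin²(nx) dx = ∫_0^π cos²(nx) dx = π/2; for n ≠ n', ∫_0^π sin(nx)sin(n'x) dx = ∫_0^π cos(nx)cos(n'x) dx = 0; and by product-to-sum, ∫_0^π sin(nx)cos(n'x) dx = ½∫_0^π [sin((n+n')x) + sin((n−n')x)] dx, which is 0 when n+n' is even and 2n/(n²−n'²) when n+n' is odd (it need not vanish on (0, π)). For the constant mode: ∫_0^π 1 dx = π, ∫_0^π cos(nx) dx = 0, ∫_0^π sin(nx) dx = (1−(−1)^n)/n.
  u² squared terms: (4)²·∫1 dx = 16·π = 16*π;  (5)²·∫sin(x)² dx = 25·π/2 = 25*π/2.
  u² cross terms: 2·(4)·(5)·∫1·sin(x) dx = 40·(2) = 80.
  So ∫_0^π u² dx = 16*π + 25*π/2 + 80 = 80 + 57*π/2.
  (u')² squared terms: (5)²·∫cos(x)² dx = 25·π/2 = 25*π/2.
  So ∫_0^π (u')² dx = 25*π/2.
||u||_{H^1}^2 = (80 + 57*π/2) + (25*π/2) = 80 + 41*π.


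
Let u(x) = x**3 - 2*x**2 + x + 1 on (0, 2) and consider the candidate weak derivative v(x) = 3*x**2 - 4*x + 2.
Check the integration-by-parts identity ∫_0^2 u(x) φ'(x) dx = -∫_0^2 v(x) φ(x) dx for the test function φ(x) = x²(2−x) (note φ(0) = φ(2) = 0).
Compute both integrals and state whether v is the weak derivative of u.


LHS = -4/3, RHS = -8/3. No, v is not the weak derivative of u.

u(x) = x**3 - 2*x**2 + x + 1, classical derivative u'(x) = 3*x**2 - 4*x + 1.
φ(x) = x²(2−x), so φ'(x) = x*(4 - 3*x).
Note φ(0) = φ(2) = 0, so the boundary term u·φ vanishes.
LHS = ∫_0^2 u(x) φ'(x) dx = ∫_0^2 (-3*x^5 + 10*x^4 - 11*x^3 + x^2 + 4*x) dx. Term by term:
  ∫_0^2 -3*x^5 dx = -32;  ∫_0^2 10*x^4 dx = 64;  ∫_0^2 -11*x^3 dx = -44;
  ∫_0^2 x^2 dx = 8/3;  ∫_0^2 4*x dx = 8.
Sum: -32 + 64 − 44 + 8/3 + 8 = -4/3.
So LHS = -4/3.
∫_0^2 v(x) φ(x) dx = ∫_0^2 (-3*x^5 + 10*x^4 - 10*x^3 + 4*x^2) dx. Term by term:
  ∫_0^2 -3*x^5 dx = -32;  ∫_0^2 10*x^4 dx = 64;  ∫_0^2 -10*x^3 dx = -40;
  ∫_0^2 4*x^2 dx = 32/3.
Sum: -32 + 64 − 40 + 32/3 = 8/3.
So RHS = -∫_0^2 v(x) φ(x) dx = -8/3.
LHS − RHS = 4/3 ≠ 0, so the identity fails.
(For a valid weak derivative the identity must hold for EVERY test function, in particular this one. The failure shows v is NOT the weak derivative of u.)
Correct weak derivative would be u'(x) = 3*x**2 - 4*x + 1.


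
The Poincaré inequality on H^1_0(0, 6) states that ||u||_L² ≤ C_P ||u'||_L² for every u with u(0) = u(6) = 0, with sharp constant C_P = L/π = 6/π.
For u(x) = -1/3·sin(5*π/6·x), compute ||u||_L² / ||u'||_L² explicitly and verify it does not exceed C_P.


||u||_L² / ||u'||_L² = 6/(5*π) < C_P = 6/π.

u(x) = -1/3·sin(5*π/6·x), so u'(x) = -5*π*cos(5*π*x/6)/18.
Writing u(x) = A·sin(kπx/L) with A = -1/3 and k = 5, use ∫_0^L sin²(kπx/L) dx = L/2 and ∫_0^L cos²(kπx/L) dx = L/2.
u² = 1/9·sin²(5*π/6·x) and (u')² = 25*π^2/324·cos²(5*π/6·x), and each of sin², cos² integrates to L/2 = 3 over (0, 6).
∫_0^6 u² dx = 1/3, so ||u||_L² = sqrt(3)/3.
∫_0^6 (u')² dx = 25*π^2/108, so ||u'||_L² = 5*sqrt(3)*π/18.
Ratio ||u||_L² / ||u'||_L² = 6/(5*π).
Sharp Poincaré constant on H^1_0(0, 6) is C_P = L/π = 6/π, achieved by sin(π/6·x).
This is the k = 5 harmonic; the ratio L/(kπ) is strictly less than C_P = L/π, consistent with the sharp inequality ||u||_L² ≤ C_P ||u'||_L².


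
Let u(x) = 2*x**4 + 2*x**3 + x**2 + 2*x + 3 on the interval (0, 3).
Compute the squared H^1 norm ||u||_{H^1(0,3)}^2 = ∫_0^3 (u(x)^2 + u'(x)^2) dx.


||u||_{H^1}^2 = 2001309/35

The H^1 norm (squared) on an interval (0, L) is
  ||u||_{H^1}^2 = ∫_0^L u(x)^2 dx + ∫_0^L u'(x)^2 dx.
Compute u'(x) = 8*x**3 + 6*x**2 + 2*x + 2.
Then u(x)^2 = 4*x**8 + 8*x**7 + 8*x**6 + 12*x**5 + 21*x**4 + 16*x**3 + 10*x**2 + 12*x + 9 and u'(x)^2 = 64*x**6 + 96*x**5 + 68*x**4 + 56*x**3 + 28*x**2 + 8*x + 4.
Integrate each monomial from 0 to 3 using ∫_0^3 c·x^n dx = c·3^(n+1)/(n+1):
  ∫_0^3 u(x)^2 dx = ∫_0^3 (4*x^8 + 8*x^7 + 8*x^6 + 12*x^5 + 21*x^4 + 16*x^3 + 10*x^2 + 12*x + 9) dx. Term by term:
    ∫_0^3 4*x^8 dx = 8748;  ∫_0^3 8*x^7 dx = 6561;  ∫_0^3 8*x^6 dx = 17496/7;
    ∫_0^3 12*x^5 dx = 1458;  ∫_0^3 21*x^4 dx = 5103/5;  ∫_0^3 16*x^3 dx = 324;
    ∫_0^3 10*x^2 dx = 90;  ∫_0^3 12*x dx = 54;  ∫_0^3 9 dx = 27.
  Sum: 8748 + 6561 + 17496/7 + 1458 + 5103/5 + 324 + 90 + 54 + 27 = 727371/35.
  ∫_0^3 u'(x)^2 dx = ∫_0^3 (64*x^6 + 96*x^5 + 68*x^4 + 56*x^3 + 28*x^2 + 8*x + 4) dx. Term by term:
    ∫_0^3 64*x^6 dx = 139968/7;  ∫_0^3 96*x^5 dx = 11664;  ∫_0^3 68*x^4 dx = 16524/5;
    ∫_0^3 56*x^3 dx = 1134;  ∫_0^3 28*x^2 dx = 252;  ∫_0^3 8*x dx = 36;
    ∫_0^3 4 dx = 12.
  Sum: 139968/7 + 11664 + 16524/5 + 1134 + 252 + 36 + 12 = 1273938/35.
Adding: ||u||_{H^1}^2 = 727371/35 + 1273938/35 = 2001309/35.


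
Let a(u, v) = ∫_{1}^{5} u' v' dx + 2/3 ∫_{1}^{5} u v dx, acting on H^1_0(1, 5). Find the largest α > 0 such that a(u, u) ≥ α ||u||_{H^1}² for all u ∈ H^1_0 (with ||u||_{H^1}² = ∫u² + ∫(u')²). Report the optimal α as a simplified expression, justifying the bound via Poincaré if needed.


α = (π^2 + 32/3)/(π^2 + 16)

Coercivity of a(·,·) on H^1_0(1, 5) means a(u, u) ≥ α ||u||_{H^1}² for every u ∈ H^1_0.
The interval has length L = 4, and Poincaré/coercivity depend only on L. Here a(u, u) = ∫(u')² + (2/3)·∫u².
Here 0 < c = 2/3 < 1. The condition a(u,u) ≥ α||u||_{H^1}² reads (1−α)∫(u')² ≥ (α−c)∫u². Any admissible α is ≤ 1 (rapidly oscillating u have ∫u²/∫(u')² → 0), and α = 1 would force 0 ≥ (1−c)∫u², impossible since c < 1; so 1−α > 0. By the sharp Poincaré inequality on H^1_0 of an interval of length L, ∫(u')² ≥ (π/L)²∫u² with equality for the first sine mode sin(π(x−x₀)/L) (x₀ the left endpoint), so the inequality holds for all u iff (1−α)(π/L)² ≥ α − c, i.e. α ≤ ((π/L)² + c)/((π/L)² + 1) = (1 + c(L/π)²)/(1 + (L/π)²). With (π/L)² = π^2/16 and c = 2/3, the largest admissible constant is α = ((π/L)² + c)/((π/L)² + 1).
Simplifying, α = (π^2 + 32/3)/(π^2 + 16).


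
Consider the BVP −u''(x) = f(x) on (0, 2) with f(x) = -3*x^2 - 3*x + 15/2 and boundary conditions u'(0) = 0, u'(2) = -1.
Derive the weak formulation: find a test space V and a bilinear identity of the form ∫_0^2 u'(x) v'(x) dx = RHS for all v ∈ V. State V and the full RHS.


V = H^1(0, 2) (v unrestricted at boundary; u is determined up to an additive constant); weak form: ∫_0^2 u'v' dx = ∫_0^2 (-3*x^2 - 3*x + 15/2) v dx − v(2) for all v ∈ V.

Multiply both sides by a test function v and integrate from 0 to 2:
  ∫_0^2 −u''(x) v(x) dx = ∫_0^2 f(x) v(x) dx.
Integrate the LHS by parts once:
  ∫_0^2 −u'' v dx = −[u'(x) v(x)]_0^2 + ∫_0^2 u'(x) v'(x) dx.
Thus ∫_0^2 u'(x) v'(x) dx = ∫_0^2 f(x) v(x) dx + [u'(x) v(x)]_0^2.
Choose V so that boundary terms are either known or forced to vanish.
u has inhomogeneous Neumann u'(0) = 0, u'(2) = -1. [u' v]_0^2 = (-1)·v(2) − (0)·v(0) = − v(2). Take V = H^1(0, 2); boundary term becomes part of RHS.
Weak formulation: find u (satisfying any essential BC) such that ∫_0^2 u'(x) v'(x) dx = ∫_0^2 f v dx − v(2) for all v ∈ V (Neumann data are natural BCs: they enter the RHS as boundary terms).
Substituting f(x) = -3*x^2 - 3*x + 15/2, the right-hand side is ∫_0^2 (-3*x^2 - 3*x + 15/2) v dx − v(2).
Compatibility check (pure Neumann): taking v ≡ 1 ∈ V gives 0 = ∫_0^2 f dx + (-1) − (0), i.e. ∫_0^2 f dx must equal u'(0) − u'(2) = 1. Indeed ∫_0^2 (-3*x^2 - 3*x + 15/2) dx = 1, so the data are compatible. The solution is then unique only up to an additive constant (fix it e.g. by requiring ∫_0^2 u dx = 0).


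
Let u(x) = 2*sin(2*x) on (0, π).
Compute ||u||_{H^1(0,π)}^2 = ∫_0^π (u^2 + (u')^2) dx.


||u||_{H^1(0,π)}^2 = 10*π

u'(x) = 4*cos(2*x).
Expand u² and (u')² and integrate term by term on (0, π), using: for integers n ≥ 1, ∫_0^π sin²(nx) dx = ∫_0^π cos²(nx) dx = π/2; for n ≠ n', ∫_0^π sin(nx)sin(n'x) dx = ∫_0^π cos(nx)cos(n'x) dx = 0; and by product-to-sum, ∫_0^π sin(nx)cos(n'x) dx = ½∫_0^π [sin((n+n')x) + sin((n−n')x)] dx, which is 0 when n+n' is even and 2n/(n²−n'²) when n+n' is odd (it need not vanish on (0, π)).
  u² squared terms: (2)²·∫sin(2x)² dx = 4·π/2 = 2*π.
  So ∫_0^π u² dx = 2*π.
  (u')² squared terms: (4)²·∫cos(2x)² dx = 16·π/2 = 8*π.
  So ∫_0^π (u')² dx = 8*π.
||u||_{H^1}^2 = (2*π) + (8*π) = 10*π.


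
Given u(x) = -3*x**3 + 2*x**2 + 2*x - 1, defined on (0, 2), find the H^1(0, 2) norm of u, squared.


||u||_{H^1}^2 = 26506/105

The H^1 norm (squared) on an interval (0, L) is
  ||u||_{H^1}^2 = ∫_0^L u(x)^2 dx + ∫_0^L u'(x)^2 dx.
Compute u'(x) = -9*x**2 + 4*x + 2.
Then u(x)^2 = 9*x**6 - 12*x**5 - 8*x**4 + 14*x**3 - 4*x + 1 and u'(x)^2 = 81*x**4 - 72*x**3 - 20*x**2 + 16*x + 4.
Integrate each monomial from 0 to 2 using ∫_0^2 c·x^n dx = c·2^(n+1)/(n+1):
  ∫_0^2 u(x)^2 dx = ∫_0^2 (9*x^6 - 12*x^5 - 8*x^4 + 14*x^3 - 4*x + 1) dx. Term by term:
    ∫_0^2 9*x^6 dx = 1152/7;  ∫_0^2 -12*x^5 dx = -128;  ∫_0^2 -8*x^4 dx = -256/5;
    ∫_0^2 14*x^3 dx = 56;  ∫_0^2 -4*x dx = -8;  ∫_0^2 1 dx = 2.
  Sum: 1152/7 − 128 − 256/5 + 56 − 8 + 2 = 1238/35.
  ∫_0^2 u'(x)^2 dx = ∫_0^2 (81*x^4 - 72*x^3 - 20*x^2 + 16*x + 4) dx. Term by term:
    ∫_0^2 81*x^4 dx = 2592/5;  ∫_0^2 -72*x^3 dx = -288;  ∫_0^2 -20*x^2 dx = -160/3;
    ∫_0^2 16*x dx = 32;  ∫_0^2 4 dx = 8.
  Sum: 2592/5 − 288 − 160/3 + 32 + 8 = 3256/15.
Adding: ||u||_{H^1}^2 = 1238/35 + 3256/15 = 26506/105.


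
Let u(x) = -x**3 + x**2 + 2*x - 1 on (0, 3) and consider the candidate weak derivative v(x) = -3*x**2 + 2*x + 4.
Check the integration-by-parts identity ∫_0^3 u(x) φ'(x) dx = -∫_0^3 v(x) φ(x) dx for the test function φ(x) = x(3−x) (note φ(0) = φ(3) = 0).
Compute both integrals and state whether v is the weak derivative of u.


LHS = 279/20, RHS = 99/20. No, v is not the weak derivative of u.

u(x) = -x**3 + x**2 + 2*x - 1, classical derivative u'(x) = -3*x**2 + 2*x + 2.
φ(x) = x(3−x), so φ'(x) = 3 - 2*x.
Note φ(0) = φ(3) = 0, so the boundary term u·φ vanishes.
LHS = ∫_0^3 u(x) φ'(x) dx = ∫_0^3 (2*x^4 - 5*x^3 - x^2 + 8*x - 3) dx. Term by term:
  ∫_0^3 2*x^4 dx = 486/5;  ∫_0^3 -5*x^3 dx = -405/4;  ∫_0^3 -x^2 dx = -9;
  ∫_0^3 8*x dx = 36;  ∫_0^3 -3 dx = -9.
Sum: 486/5 − 405/4 − 9 + 36 − 9 = 279/20.
So LHS = 279/20.
∫_0^3 v(x) φ(x) dx = ∫_0^3 (3*x^4 - 11*x^3 + 2*x^2 + 12*x) dx. Term by term:
  ∫_0^3 3*x^4 dx = 729/5;  ∫_0^3 -11*x^3 dx = -891/4;  ∫_0^3 2*x^2 dx = 18;
  ∫_0^3 12*x dx = 54.
Sum: 729/5 − 891/4 + 18 + 54 = -99/20.
So RHS = -∫_0^3 v(x) φ(x) dx = 99/20.
LHS − RHS = 9 ≠ 0, so the identity fails.
(For a valid weak derivative the identity must hold for EVERY test function, in particular this one. The failure shows v is NOT the weak derivative of u.)
Correct weak derivative would be u'(x) = -3*x**2 + 2*x + 2.


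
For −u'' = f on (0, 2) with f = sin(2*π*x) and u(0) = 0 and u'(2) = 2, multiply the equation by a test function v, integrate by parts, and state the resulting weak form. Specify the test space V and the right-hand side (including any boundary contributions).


V = {v ∈ H^1(0, 2) : v(0) = 0} (test functions vanish at x = 0 where u is specified); weak form: ∫_0^2 u'v' dx = ∫_0^2 (sin(2*π*x)) v dx + 2·v(2) for all v ∈ V.

Multiply both sides by a test function v and integrate from 0 to 2:
  ∫_0^2 −u''(x) v(x) dx = ∫_0^2 f(x) v(x) dx.
Integrate the LHS by parts once:
  ∫_0^2 −u'' v dx = −[u'(x) v(x)]_0^2 + ∫_0^2 u'(x) v'(x) dx.
Thus ∫_0^2 u'(x) v'(x) dx = ∫_0^2 f(x) v(x) dx + [u'(x) v(x)]_0^2.
Choose V so that boundary terms are either known or forced to vanish.
Mixed BC: u(0) = 0 (Dirichlet) and u'(2) = 2 (Neumann). Define V = {v ∈ H^1(0, 2) : v(0) = 0}. Then [u' v]_0^2 = u'(2)·v(2) − u'(0)·0 = 2·v(2).
Weak formulation: find u (satisfying any essential BC) such that ∫_0^2 u'(x) v'(x) dx = ∫_0^2 f v dx + 2·v(2) for all v ∈ V (Dirichlet at 0 absorbed into V; Neumann datum at x = 2 contributes the boundary term).
Substituting f(x) = sin(2*π*x), the right-hand side is ∫_0^2 (sin(2*π*x)) v dx + 2·v(2).


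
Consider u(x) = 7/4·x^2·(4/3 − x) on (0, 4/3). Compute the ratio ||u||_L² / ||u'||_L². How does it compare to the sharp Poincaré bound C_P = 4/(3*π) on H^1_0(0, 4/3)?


||u||_L² / ||u'||_L² = 2*sqrt(14)/21 < C_P = 4/(3*π).

u(x) = 7/4·x^2·(4/3 − x), so u'(x) = 7*x*(8 - 9*x)/12.
u(x) = 7/4·x^2·(4/3 − x) vanishes at x = 0 and x = 4/3, so u ∈ H^1_0(0, 4/3). Differentiate via the product rule and integrate the resulting polynomials term by term.
  ∫_0^4/3 u² dx = ∫_0^4/3 (49*x^6/16 - 49*x^5/6 + 49*x^4/9) dx. Term by term:
    ∫_0^4/3 49*x^6/16 dx = 7168/2187;  ∫_0^4/3 -49*x^5/6 dx = -50176/6561;  ∫_0^4/3 49*x^4/9 dx = 50176/10935.
  Sum: 7168/2187 − 50176/6561 + 50176/10935 = 7168/32805.
  ∫_0^4/3 (u')² dx = ∫_0^4/3 (441*x^4/16 - 49*x^3 + 196*x^2/9) dx. Term by term:
    ∫_0^4/3 441*x^4/16 dx = 3136/135;  ∫_0^4/3 -49*x^3 dx = -3136/81;  ∫_0^4/3 196*x^2/9 dx = 12544/729.
  Sum: 3136/135 − 3136/81 + 12544/729 = 6272/3645.
∫_0^4/3 u² dx = 7168/32805, so ||u||_L² = 32*sqrt(35)/405.
∫_0^4/3 (u')² dx = 6272/3645, so ||u'||_L² = 56*sqrt(10)/135.
Ratio ||u||_L² / ||u'||_L² = 2*sqrt(14)/21.
Sharp Poincaré constant on H^1_0(0, 4/3) is C_P = L/π = 4/(3*π), achieved by sin(3*π/4·x).
A polynomial bump cannot attain the sharp Poincaré constant (only the first sine eigenfunction does), so the ratio is strictly less than C_P, consistent with ||u||_L² ≤ C_P ||u'||_L².


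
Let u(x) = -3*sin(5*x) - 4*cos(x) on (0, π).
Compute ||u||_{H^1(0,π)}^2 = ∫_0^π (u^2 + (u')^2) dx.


||u||_{H^1(0,π)}^2 = 133*π

u'(x) = 4*sin(x) - 15*cos(5*x).
Expand u² and (u')² and integrate term by term on (0, π), using: for integers n ≥ 1, ∫_0^π sin²(nx) dx = ∫_0^π cos²(nx) dx = π/2; for n ≠ n', ∫_0^π sin(nx)sin(n'x) dx = ∫_0^π cos(nx)cos(n'x) dx = 0; and by product-to-sum, ∫_0^π sin(nx)cos(n'x) dx = ½∫_0^π [sin((n+n')x) + sin((n−n')x)] dx, which is 0 when n+n' is even and 2n/(n²−n'²) when n+n' is odd (it need not vanish on (0, π)).
  u² squared terms: (-4)²·∫cos(x)² dx = 16·π/2 = 8*π;  (-3)²·∫sin(5x)² dx = 9·π/2 = 9*π/2.
  u² cross terms: 2·(-4)·(-3)·∫cos(x)·sin(5x) dx = 24·(0) = 0.
  So ∫_0^π u² dx = 8*π + 9*π/2 + 0 = 25*π/2.
  (u')² squared terms: (-15)²·∫cos(5x)² dx = 225·π/2 = 225*π/2;  (4)²·∫sin(x)² dx = 16·π/2 = 8*π.
  (u')² cross terms: 2·(-15)·(4)·∫cos(5x)·sin(x) dx = -120·(0) = 0.
  So ∫_0^π (u')² dx = 225*π/2 + 8*π + 0 = 241*π/2.
||u||_{H^1}^2 = (25*π/2) + (241*π/2) = 133*π.


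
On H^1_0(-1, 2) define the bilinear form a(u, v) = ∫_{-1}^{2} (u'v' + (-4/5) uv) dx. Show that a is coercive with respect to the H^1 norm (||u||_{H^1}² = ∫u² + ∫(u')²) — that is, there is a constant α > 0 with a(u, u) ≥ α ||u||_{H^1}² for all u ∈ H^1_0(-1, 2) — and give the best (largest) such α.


α = (-36/5 + π^2)/(9 + π^2)

Coercivity of a(·,·) on H^1_0(-1, 2) means a(u, u) ≥ α ||u||_{H^1}² for every u ∈ H^1_0.
The interval has length L = 3, and Poincaré/coercivity depend only on L. Here a(u, u) = ∫(u')² + (-4/5)·∫u².
Here c = -4/5 < 0 with |c| < (π/L)² = π^2/9, so coercivity still holds. The condition a(u,u) ≥ α||u||_{H^1}² reads (1−α)∫(u')² ≥ (α−c)∫u². Any admissible α is ≤ 1 (rapidly oscillating u have ∫u²/∫(u')² → 0), and α = 1 would force 0 ≥ (1−c)∫u², impossible since c < 1; so 1−α > 0. By the sharp Poincaré inequality on H^1_0 of an interval of length L, ∫(u')² ≥ (π/L)²∫u² with equality for the first sine mode sin(π(x−x₀)/L) (x₀ the left endpoint), so the inequality holds for all u iff (1−α)(π/L)² ≥ α − c, i.e. α ≤ ((π/L)² + c)/((π/L)² + 1) = (1 + c(L/π)²)/(1 + (L/π)²). (Direct route, valid since c ≤ 0: Poincaré gives c∫u² ≥ c(L/π)²∫(u')², so a(u,u) ≥ (1 + c(L/π)²)∫(u')², while ||u||_{H^1}² ≤ (1 + (L/π)²)∫(u')²; dividing yields the same α.) With (π/L)² = π^2/9 and c = -4/5, the largest admissible constant is α = ((π/L)² + c)/((π/L)² + 1).
Simplifying, α = (-36/5 + π^2)/(9 + π^2).


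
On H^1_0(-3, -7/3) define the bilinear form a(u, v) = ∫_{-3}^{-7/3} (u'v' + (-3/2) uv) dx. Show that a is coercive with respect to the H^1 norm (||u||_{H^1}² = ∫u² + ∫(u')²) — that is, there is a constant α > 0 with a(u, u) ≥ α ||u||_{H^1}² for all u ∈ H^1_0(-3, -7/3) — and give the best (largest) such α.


α = 3*(-2 + 3*π^2)/(4 + 9*π^2)

Coercivity of a(·,·) on H^1_0(-3, -7/3) means a(u, u) ≥ α ||u||_{H^1}² for every u ∈ H^1_0.
The interval has length L = 2/3, and Poincaré/coercivity depend only on L. Here a(u, u) = ∫(u')² + (-3/2)·∫u².
Here c = -3/2 < 0 with |c| < (π/L)² = 9*π^2/4, so coercivity still holds. The condition a(u,u) ≥ α||u||_{H^1}² reads (1−α)∫(u')² ≥ (α−c)∫u². Any admissible α is ≤ 1 (rapidly oscillating u have ∫u²/∫(u')² → 0), and α = 1 would force 0 ≥ (1−c)∫u², impossible since c < 1; so 1−α > 0. By the sharp Poincaré inequality on H^1_0 of an interval of length L, ∫(u')² ≥ (π/L)²∫u² with equality for the first sine mode sin(π(x−x₀)/L) (x₀ the left endpoint), so the inequality holds for all u iff (1−α)(π/L)² ≥ α − c, i.e. α ≤ ((π/L)² + c)/((π/L)² + 1) = (1 + c(L/π)²)/(1 + (L/π)²). (Direct route, valid since c ≤ 0: Poincaré gives c∫u² ≥ c(L/π)²∫(u')², so a(u,u) ≥ (1 + c(L/π)²)∫(u')², while ||u||_{H^1}² ≤ (1 + (L/π)²)∫(u')²; dividing yields the same α.) With (π/L)² = 9*π^2/4 and c = -3/2, the largest admissible constant is α = ((π/L)² + c)/((π/L)² + 1).
Simplifying, α = 3*(-2 + 3*π^2)/(4 + 9*π^2).


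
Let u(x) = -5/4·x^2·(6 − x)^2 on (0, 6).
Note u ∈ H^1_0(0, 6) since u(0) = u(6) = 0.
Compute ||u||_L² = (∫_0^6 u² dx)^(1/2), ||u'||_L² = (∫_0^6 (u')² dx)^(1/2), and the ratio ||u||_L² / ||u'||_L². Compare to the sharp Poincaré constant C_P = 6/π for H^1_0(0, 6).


||u||_L² / ||u'||_L² = sqrt(3) < C_P = 6/π.

u(x) = -5/4·x^2·(6 − x)^2, so u'(x) = 5*x*(-x^2 + 9*x - 18).
u(x) = -5/4·x^2·(6 − x)^2 vanishes at x = 0 and x = 6, so u ∈ H^1_0(0, 6). Differentiate via the product rule and integrate the resulting polynomials term by term.
  ∫_0^6 u² dx = ∫_0^6 (25*x^8/16 - 75*x^7/2 + 675*x^6/2 - 1350*x^5 + 2025*x^4) dx. Term by term:
    ∫_0^6 25*x^8/16 dx = 1749600;  ∫_0^6 -75*x^7/2 dx = -7873200;  ∫_0^6 675*x^6/2 dx = 94478400/7;
    ∫_0^6 -1350*x^5 dx = -10497600;  ∫_0^6 2025*x^4 dx = 3149280.
  Sum: 1749600 − 7873200 + 94478400/7 − 10497600 + 3149280 = 174960/7.
  ∫_0^6 (u')² dx = ∫_0^6 (25*x^6 - 450*x^5 + 2925*x^4 - 8100*x^3 + 8100*x^2) dx. Term by term:
    ∫_0^6 25*x^6 dx = 6998400/7;  ∫_0^6 -450*x^5 dx = -3499200;  ∫_0^6 2925*x^4 dx = 4548960;
    ∫_0^6 -8100*x^3 dx = -2624400;  ∫_0^6 8100*x^2 dx = 583200.
  Sum: 6998400/7 − 3499200 + 4548960 − 2624400 + 583200 = 58320/7.
∫_0^6 u² dx = 174960/7, so ||u||_L² = 108*sqrt(105)/7.
∫_0^6 (u')² dx = 58320/7, so ||u'||_L² = 108*sqrt(35)/7.
Ratio ||u||_L² / ||u'||_L² = sqrt(3).
Sharp Poincaré constant on H^1_0(0, 6) is C_P = L/π = 6/π, achieved by sin(π/6·x).
A polynomial bump cannot attain the sharp Poincaré constant (only the first sine eigenfunction does), so the ratio is strictly less than C_P, consistent with ||u||_L² ≤ C_P ||u'||_L².


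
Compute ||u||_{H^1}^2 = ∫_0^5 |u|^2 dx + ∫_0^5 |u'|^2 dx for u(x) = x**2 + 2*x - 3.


||u||_{H^1}^2 = 4045/3

The H^1 norm (squared) on an interval (0, L) is
  ||u||_{H^1}^2 = ∫_0^L u(x)^2 dx + ∫_0^L u'(x)^2 dx.
Compute u'(x) = 2*x + 2.
Then u(x)^2 = x**4 + 4*x**3 - 2*x**2 - 12*x + 9 and u'(x)^2 = 4*x**2 + 8*x + 4.
Integrate each monomial from 0 to 5 using ∫_0^5 c·x^n dx = c·5^(n+1)/(n+1):
  ∫_0^5 u(x)^2 dx = ∫_0^5 (x^4 + 4*x^3 - 2*x^2 - 12*x + 9) dx. Term by term:
    ∫_0^5 x^4 dx = 625;  ∫_0^5 4*x^3 dx = 625;  ∫_0^5 -2*x^2 dx = -250/3;
    ∫_0^5 -12*x dx = -150;  ∫_0^5 9 dx = 45.
  Sum: 625 + 625 − 250/3 − 150 + 45 = 3185/3.
  ∫_0^5 u'(x)^2 dx = ∫_0^5 (4*x^2 + 8*x + 4) dx. Term by term:
    ∫_0^5 4*x^2 dx = 500/3;  ∫_0^5 8*x dx = 100;  ∫_0^5 4 dx = 20.
  Sum: 500/3 + 100 + 20 = 860/3.
Adding: ||u||_{H^1}^2 = 3185/3 + 860/3 = 4045/3.


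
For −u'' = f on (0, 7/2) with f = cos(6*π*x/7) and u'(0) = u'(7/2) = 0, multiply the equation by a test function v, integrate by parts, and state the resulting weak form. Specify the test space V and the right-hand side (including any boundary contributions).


V = H^1(0, 7/2) (no boundary constraint on v; u is determined up to an additive constant); weak form: ∫_0^7/2 u'v' dx = ∫_0^7/2 (cos(6*π*x/7)) v dx for all v ∈ V.

Multiply both sides by a test function v and integrate from 0 to 7/2:
  ∫_0^7/2 −u''(x) v(x) dx = ∫_0^7/2 f(x) v(x) dx.
Integrate the LHS by parts once:
  ∫_0^7/2 −u'' v dx = −[u'(x) v(x)]_0^7/2 + ∫_0^7/2 u'(x) v'(x) dx.
Thus ∫_0^7/2 u'(x) v'(x) dx = ∫_0^7/2 f(x) v(x) dx + [u'(x) v(x)]_0^7/2.
Choose V so that boundary terms are either known or forced to vanish.
u has homogeneous Neumann: u'(0) = u'(7/2) = 0. So [u' v]_0^7/2 = 0·v(7/2) − 0·v(0) = 0 for any v; take V = H^1(0, 7/2).
Weak formulation: find u (satisfying any essential BC) such that ∫_0^7/2 u'(x) v'(x) dx = ∫_0^7/2 f v dx for all v ∈ V (homogeneous Neumann, so boundary terms vanish).
Substituting f(x) = cos(6*π*x/7), the right-hand side is ∫_0^7/2 (cos(6*π*x/7)) v dx.
Compatibility check (pure Neumann): taking v ≡ 1 ∈ V gives 0 = ∫_0^7/2 f dx + (0) − (0), i.e. ∫_0^7/2 f dx must equal u'(0) − u'(7/2) = 0. Indeed ∫_0^7/2 (cos(6*π*x/7)) dx = 0, so the data are compatible. The solution is then unique only up to an additive constant (fix it e.g. by requiring ∫_0^7/2 u dx = 0).


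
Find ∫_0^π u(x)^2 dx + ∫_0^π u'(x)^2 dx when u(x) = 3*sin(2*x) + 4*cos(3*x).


||u||_{H^1(0,π)}^2 = -192 + 205*π/2

u'(x) = -12*sin(3*x) + 6*cos(2*x).
Expand u² and (u')² and integrate term by term on (0, π), using: for integers n ≥ 1, ∫_0^π sin²(nx) dx = ∫_0^π cos²(nx) dx = π/2; for n ≠ n', ∫_0^π sin(nx)sin(n'x) dx = ∫_0^π cos(nx)cos(n'x) dx = 0; and by product-to-sum, ∫_0^π sin(nx)cos(n'x) dx = ½∫_0^π [sin((n+n')x) + sin((n−n')x)] dx, which is 0 when n+n' is even and 2n/(n²−n'²) when n+n' is odd (it need not vanish on (0, π)).
  u² squared terms: (3)²·∫sin(2x)² dx = 9·π/2 = 9*π/2;  (4)²·∫cos(3x)² dx = 16·π/2 = 8*π.
  u² cross terms: 2·(3)·(4)·∫sin(2x)·cos(3x) dx = 24·(-4/5) = -96/5.
  So ∫_0^π u² dx = 9*π/2 + 8*π − 96/5 = -96/5 + 25*π/2.
  (u')² squared terms: (-12)²·∫sin(3x)² dx = 144·π/2 = 72*π;  (6)²·∫cos(2x)² dx = 36·π/2 = 18*π.
  (u')² cross terms: 2·(-12)·(6)·∫sin(3x)·cos(2x) dx = -144·(6/5) = -864/5.
  So ∫_0^π (u')² dx = 72*π + 18*π − 864/5 = -864/5 + 90*π.
||u||_{H^1}^2 = (-96/5 + 25*π/2) + (-864/5 + 90*π) = -192 + 205*π/2.


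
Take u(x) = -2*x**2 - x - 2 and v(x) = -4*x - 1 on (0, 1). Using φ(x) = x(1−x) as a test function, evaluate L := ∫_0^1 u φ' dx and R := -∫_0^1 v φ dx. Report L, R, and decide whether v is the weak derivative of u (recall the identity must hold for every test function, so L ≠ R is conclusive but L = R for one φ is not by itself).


LHS = 1/2, RHS = 1/2. Yes, v = u' weakly.

u(x) = -2*x**2 - x - 2, classical derivative u'(x) = -4*x - 1.
φ(x) = x(1−x), so φ'(x) = 1 - 2*x.
Note φ(0) = φ(1) = 0, so the boundary term u·φ vanishes.
LHS = ∫_0^1 u(x) φ'(x) dx = ∫_0^1 (4*x^3 + 3*x - 2) dx. Term by term:
  ∫_0^1 4*x^3 dx = 1;  ∫_0^1 3*x dx = 3/2;  ∫_0^1 -2 dx = -2.
Sum: 1 + 3/2 − 2 = 1/2.
So LHS = 1/2.
∫_0^1 v(x) φ(x) dx = ∫_0^1 (4*x^3 - 3*x^2 - x) dx. Term by term:
  ∫_0^1 4*x^3 dx = 1;  ∫_0^1 -3*x^2 dx = -1;  ∫_0^1 -x dx = -1/2.
Sum: 1 − 1 − 1/2 = -1/2.
So RHS = -∫_0^1 v(x) φ(x) dx = 1/2.
LHS = RHS, so the identity holds for this test φ.
Moreover u is smooth here and v(x) = u'(x) = -4*x - 1 pointwise, so the identity holds for every test function. Hence v is the weak derivative of u.


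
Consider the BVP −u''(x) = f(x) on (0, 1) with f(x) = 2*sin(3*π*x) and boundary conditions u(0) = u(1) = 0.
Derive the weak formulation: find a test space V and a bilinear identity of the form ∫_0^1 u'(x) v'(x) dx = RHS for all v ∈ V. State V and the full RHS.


V = H^1_0(0, 1) (so v(0) = v(1) = 0); weak form: ∫_0^1 u'v' dx = ∫_0^1 (2*sin(3*π*x)) v dx for all v ∈ V.

Multiply both sides by a test function v and integrate from 0 to 1:
  ∫_0^1 −u''(x) v(x) dx = ∫_0^1 f(x) v(x) dx.
Integrate the LHS by parts once:
  ∫_0^1 −u'' v dx = −[u'(x) v(x)]_0^1 + ∫_0^1 u'(x) v'(x) dx.
Thus ∫_0^1 u'(x) v'(x) dx = ∫_0^1 f(x) v(x) dx + [u'(x) v(x)]_0^1.
Choose V so that boundary terms are either known or forced to vanish.
u is Dirichlet: u(0) = u(1) = 0. Let V = H^1_0(0, 1); then v(0) = v(1) = 0, and [u' v]_0^1 = 0.
Weak formulation: find u (satisfying any essential BC) such that ∫_0^1 u'(x) v'(x) dx = ∫_0^1 f v dx for all v ∈ V.
Substituting f(x) = 2*sin(3*π*x), the right-hand side is ∫_0^1 (2*sin(3*π*x)) v dx.


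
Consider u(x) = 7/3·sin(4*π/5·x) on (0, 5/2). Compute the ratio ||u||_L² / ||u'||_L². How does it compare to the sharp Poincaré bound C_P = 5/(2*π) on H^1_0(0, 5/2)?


||u||_L² / ||u'||_L² = 5/(4*π) < C_P = 5/(2*π).

u(x) = 7/3·sin(4*π/5·x), so u'(x) = 28*π*cos(4*π*x/5)/15.
Writing u(x) = A·sin(kπx/L) with A = 7/3 and k = 2, use ∫_0^L sin²(kπx/L) dx = L/2 and ∫_0^L cos²(kπx/L) dx = L/2.
u² = 49/9·sin²(4*π/5·x) and (u')² = 784*π^2/225·cos²(4*π/5·x), and each of sin², cos² integrates to L/2 = 5/4 over (0, 5/2).
∫_0^5/2 u² dx = 245/36, so ||u||_L² = 7*sqrt(5)/6.
∫_0^5/2 (u')² dx = 196*π^2/45, so ||u'||_L² = 14*sqrt(5)*π/15.
Ratio ||u||_L² / ||u'||_L² = 5/(4*π).
Sharp Poincaré constant on H^1_0(0, 5/2) is C_P = L/π = 5/(2*π), achieved by sin(2*π/5·x).
This is the k = 2 harmonic; the ratio L/(kπ) is strictly less than C_P = L/π, consistent with the sharp inequality ||u||_L² ≤ C_P ||u'||_L².


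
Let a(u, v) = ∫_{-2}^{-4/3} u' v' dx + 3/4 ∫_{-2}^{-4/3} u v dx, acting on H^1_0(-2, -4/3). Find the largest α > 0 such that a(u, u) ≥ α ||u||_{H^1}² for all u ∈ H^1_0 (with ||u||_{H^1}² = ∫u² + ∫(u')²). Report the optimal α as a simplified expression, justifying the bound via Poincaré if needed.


α = 3*(1 + 3*π^2)/(4 + 9*π^2)

Coercivity of a(·,·) on H^1_0(-2, -4/3) means a(u, u) ≥ α ||u||_{H^1}² for every u ∈ H^1_0.
The interval has length L = 2/3, and Poincaré/coercivity depend only on L. Here a(u, u) = ∫(u')² + (3/4)·∫u².
Here 0 < c = 3/4 < 1. The condition a(u,u) ≥ α||u||_{H^1}² reads (1−α)∫(u')² ≥ (α−c)∫u². Any admissible α is ≤ 1 (rapidly oscillating u have ∫u²/∫(u')² → 0), and α = 1 would force 0 ≥ (1−c)∫u², impossible since c < 1; so 1−α > 0. By the sharp Poincaré inequality on H^1_0 of an interval of length L, ∫(u')² ≥ (π/L)²∫u² with equality for the first sine mode sin(π(x−x₀)/L) (x₀ the left endpoint), so the inequality holds for all u iff (1−α)(π/L)² ≥ α − c, i.e. α ≤ ((π/L)² + c)/((π/L)² + 1) = (1 + c(L/π)²)/(1 + (L/π)²). With (π/L)² = 9*π^2/4 and c = 3/4, the largest admissible constant is α = ((π/L)² + c)/((π/L)² + 1).
Simplifying, α = 3*(1 + 3*π^2)/(4 + 9*π^2).


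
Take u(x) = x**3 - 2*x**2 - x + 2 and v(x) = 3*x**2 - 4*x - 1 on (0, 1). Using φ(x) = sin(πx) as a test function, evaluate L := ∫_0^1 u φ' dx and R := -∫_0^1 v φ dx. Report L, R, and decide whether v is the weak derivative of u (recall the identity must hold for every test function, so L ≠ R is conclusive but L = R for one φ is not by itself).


LHS = 12/π^3 + 3/π, RHS = 12/π^3 + 3/π. Yes, v = u' weakly.

u(x) = x**3 - 2*x**2 - x + 2, classical derivative u'(x) = 3*x**2 - 4*x - 1.
φ(x) = sin(πx), so φ'(x) = π*cos(π*x).
Note φ(0) = φ(1) = 0, so the boundary term u·φ vanishes.
LHS = ∫_0^1 u(x) φ'(x) dx = ∫_0^1 (π*x^3*cos(π*x) - 2*π*x^2*cos(π*x) - π*x*cos(π*x) + 2*π*cos(π*x)) dx. Term by term:
  ∫_0^1 2*π*cos(π*x) dx = 0;  ∫_0^1 π*x^3*cos(π*x) dx = -3/π + 12/π^3;  ∫_0^1 -π*x*cos(π*x) dx = 2/π;
  ∫_0^1 -2*π*x^2*cos(π*x) dx = 4/π.
Sum: 0 + -3/π + 12/π^3 + 2/π + 4/π = 12/π^3 + 3/π.
So LHS = 12/π^3 + 3/π.
∫_0^1 v(x) φ(x) dx = ∫_0^1 (3*x^2*sin(π*x) - 4*x*sin(π*x) - sin(π*x)) dx. Term by term:
  ∫_0^1 -sin(π*x) dx = -2/π;  ∫_0^1 -4*x*sin(π*x) dx = -4/π;  ∫_0^1 3*x^2*sin(π*x) dx = -12/π^3 + 3/π.
Sum: -2/π − 4/π + -12/π^3 + 3/π = -3/π - 12/π^3.
So RHS = -∫_0^1 v(x) φ(x) dx = 12/π^3 + 3/π.
LHS = RHS, so the identity holds for this test φ.
Moreover u is smooth here and v(x) = u'(x) = 3*x**2 - 4*x - 1 pointwise, so the identity holds for every test function. Hence v is the weak derivative of u.


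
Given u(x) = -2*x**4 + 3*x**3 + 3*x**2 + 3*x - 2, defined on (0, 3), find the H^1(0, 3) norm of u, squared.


||u||_{H^1}^2 = 31053/7

The H^1 norm (squared) on an interval (0, L) is
  ||u||_{H^1}^2 = ∫_0^L u(x)^2 dx + ∫_0^L u'(x)^2 dx.
Compute u'(x) = -8*x**3 + 9*x**2 + 6*x + 3.
Then u(x)^2 = 4*x**8 - 12*x**7 - 3*x**6 + 6*x**5 + 35*x**4 + 6*x**3 - 3*x**2 - 12*x + 4 and u'(x)^2 = 64*x**6 - 144*x**5 - 15*x**4 + 60*x**3 + 90*x**2 + 36*x + 9.
Integrate each monomial from 0 to 3 using ∫_0^3 c·x^n dx = c·3^(n+1)/(n+1):
  ∫_0^3 u(x)^2 dx = ∫_0^3 (4*x^8 - 12*x^7 - 3*x^6 + 6*x^5 + 35*x^4 + 6*x^3 - 3*x^2 - 12*x + 4) dx. Term by term:
    ∫_0^3 4*x^8 dx = 8748;  ∫_0^3 -12*x^7 dx = -19683/2;  ∫_0^3 -3*x^6 dx = -6561/7;
    ∫_0^3 6*x^5 dx = 729;  ∫_0^3 35*x^4 dx = 1701;  ∫_0^3 6*x^3 dx = 243/2;
    ∫_0^3 -3*x^2 dx = -27;  ∫_0^3 -12*x dx = -54;  ∫_0^3 4 dx = 12.
  Sum: 8748 − 19683/2 − 6561/7 + 729 + 1701 + 243/2 − 27 − 54 + 12 = 3162/7.
  ∫_0^3 u'(x)^2 dx = ∫_0^3 (64*x^6 - 144*x^5 - 15*x^4 + 60*x^3 + 90*x^2 + 36*x + 9) dx. Term by term:
    ∫_0^3 64*x^6 dx = 139968/7;  ∫_0^3 -144*x^5 dx = -17496;  ∫_0^3 -15*x^4 dx = -729;
    ∫_0^3 60*x^3 dx = 1215;  ∫_0^3 90*x^2 dx = 810;  ∫_0^3 36*x dx = 162;
    ∫_0^3 9 dx = 27.
  Sum: 139968/7 − 17496 − 729 + 1215 + 810 + 162 + 27 = 27891/7.
Adding: ||u||_{H^1}^2 = 3162/7 + 27891/7 = 31053/7.


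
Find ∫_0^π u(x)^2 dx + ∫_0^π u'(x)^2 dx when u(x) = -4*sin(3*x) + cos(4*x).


||u||_{H^1(0,π)}^2 = 816/7 + 177*π/2

u'(x) = -4*sin(4*x) - 12*cos(3*x).
Expand u² and (u')² and integrate term by term on (0, π), using: for integers n ≥ 1, ∫_0^π sin²(nx) dx = ∫_0^π cos²(nx) dx = π/2; for n ≠ n', ∫_0^π sin(nx)sin(n'x) dx = ∫_0^π cos(nx)cos(n'x) dx = 0; and by product-to-sum, ∫_0^π sin(nx)cos(n'x) dx = ½∫_0^π [sin((n+n')x) + sin((n−n')x)] dx, which is 0 when n+n' is even and 2n/(n²−n'²) when n+n' is odd (it need not vanish on (0, π)).
  u² squared terms: (-4)²·∫sin(3x)² dx = 16·π/2 = 8*π;  (1)²·∫cos(4x)² dx = 1·π/2 = π/2.
  u² cross terms: 2·(-4)·(1)·∫sin(3x)·cos(4x) dx = -8·(-6/7) = 48/7.
  So ∫_0^π u² dx = 8*π + π/2 + 48/7 = 48/7 + 17*π/2.
  (u')² squared terms: (-12)²·∫cos(3x)² dx = 144·π/2 = 72*π;  (-4)²·∫sin(4x)² dx = 16·π/2 = 8*π.
  (u')² cross terms: 2·(-12)·(-4)·∫cos(3x)·sin(4x) dx = 96·(8/7) = 768/7.
  So ∫_0^π (u')² dx = 72*π + 8*π + 768/7 = 768/7 + 80*π.
||u||_{H^1}^2 = (48/7 + 17*π/2) + (768/7 + 80*π) = 816/7 + 177*π/2.
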